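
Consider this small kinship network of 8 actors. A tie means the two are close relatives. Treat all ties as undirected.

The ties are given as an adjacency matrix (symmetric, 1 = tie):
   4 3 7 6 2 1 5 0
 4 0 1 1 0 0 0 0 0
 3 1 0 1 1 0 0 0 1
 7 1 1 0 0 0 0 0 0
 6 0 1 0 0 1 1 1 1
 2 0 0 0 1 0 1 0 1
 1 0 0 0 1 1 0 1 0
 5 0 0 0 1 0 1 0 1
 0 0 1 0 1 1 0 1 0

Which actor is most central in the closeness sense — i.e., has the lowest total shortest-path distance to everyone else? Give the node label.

Farness (sum of distances to all others) for each node — 0:10, 1:13, 2:13, 3:10, 4:15, 5:13, 6:9, 7:15.
The smallest farness is 9, for 6, so 6 has the highest closeness.

6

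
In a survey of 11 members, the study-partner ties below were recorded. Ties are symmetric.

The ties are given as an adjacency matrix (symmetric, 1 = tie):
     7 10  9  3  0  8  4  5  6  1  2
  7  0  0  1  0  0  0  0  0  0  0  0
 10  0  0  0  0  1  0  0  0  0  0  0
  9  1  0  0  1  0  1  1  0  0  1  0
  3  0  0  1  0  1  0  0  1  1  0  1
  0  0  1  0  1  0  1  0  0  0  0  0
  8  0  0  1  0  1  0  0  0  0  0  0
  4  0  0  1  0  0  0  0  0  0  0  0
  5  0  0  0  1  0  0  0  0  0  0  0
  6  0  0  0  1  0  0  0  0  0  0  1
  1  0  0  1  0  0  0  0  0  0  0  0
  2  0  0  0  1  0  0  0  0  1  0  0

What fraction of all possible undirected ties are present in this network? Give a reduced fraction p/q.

There are 12 edges and 11 nodes, so the maximum possible is C(11,2) = 55.
Density = 12/55.

12/55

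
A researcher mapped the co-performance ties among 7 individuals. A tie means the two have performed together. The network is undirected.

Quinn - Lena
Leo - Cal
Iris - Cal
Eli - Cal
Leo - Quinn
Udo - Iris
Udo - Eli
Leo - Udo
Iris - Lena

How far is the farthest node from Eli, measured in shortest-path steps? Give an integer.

3

Distances from Eli: Cal:1, Iris:2, Lena:3, Leo:2, Quinn:3, Udo:1.
The largest is 3 (to Quinn and Lena), so the eccentricity of Eli is 3.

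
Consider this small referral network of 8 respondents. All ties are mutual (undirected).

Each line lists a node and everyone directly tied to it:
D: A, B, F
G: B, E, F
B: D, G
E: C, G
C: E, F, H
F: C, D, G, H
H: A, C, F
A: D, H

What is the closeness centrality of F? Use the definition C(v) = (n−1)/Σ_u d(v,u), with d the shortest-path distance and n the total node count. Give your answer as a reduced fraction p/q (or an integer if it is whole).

Distances from F: A:2, B:2, C:1, D:1, E:2, G:1, H:1. Sum = 10.
n = 8, so closeness = 7/10.

7/10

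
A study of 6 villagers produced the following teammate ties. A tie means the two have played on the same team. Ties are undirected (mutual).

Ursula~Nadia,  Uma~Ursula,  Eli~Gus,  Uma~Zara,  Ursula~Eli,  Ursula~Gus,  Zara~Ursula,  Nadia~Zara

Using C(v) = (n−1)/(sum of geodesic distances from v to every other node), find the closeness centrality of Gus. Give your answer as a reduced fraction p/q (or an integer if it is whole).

5/8

Distances from Gus: Eli:1, Nadia:2, Uma:2, Ursula:1, Zara:2. Sum = 8.
n = 6, so closeness = 5/8.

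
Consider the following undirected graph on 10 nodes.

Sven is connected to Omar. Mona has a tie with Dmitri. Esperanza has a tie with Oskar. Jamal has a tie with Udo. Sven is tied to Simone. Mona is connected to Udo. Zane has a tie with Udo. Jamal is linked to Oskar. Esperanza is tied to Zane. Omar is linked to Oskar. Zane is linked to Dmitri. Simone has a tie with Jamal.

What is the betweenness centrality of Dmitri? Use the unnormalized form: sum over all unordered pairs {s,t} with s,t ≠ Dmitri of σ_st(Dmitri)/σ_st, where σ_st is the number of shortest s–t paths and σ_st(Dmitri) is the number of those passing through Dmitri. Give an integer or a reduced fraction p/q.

1

Pairs whose geodesics pass through Dmitri — Mona–Zane: 1/2; Mona–Esperanza: 1/2.
All other pairs contribute 0.
Summing the contributions gives betweenness(Dmitri) = 1.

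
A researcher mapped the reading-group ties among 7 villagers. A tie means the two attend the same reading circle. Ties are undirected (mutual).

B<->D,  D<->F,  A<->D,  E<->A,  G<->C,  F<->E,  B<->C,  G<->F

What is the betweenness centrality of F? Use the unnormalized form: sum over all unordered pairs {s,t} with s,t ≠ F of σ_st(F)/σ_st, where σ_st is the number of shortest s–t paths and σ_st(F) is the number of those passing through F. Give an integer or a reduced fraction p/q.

5

Pairs whose geodesics pass through F — C–E: 1; G–E: 1; G–A: 2/2; G–D: 1; E–D: 1/2; E–B: 1/2.
All other pairs contribute 0.
Summing the contributions gives betweenness(F) = 5.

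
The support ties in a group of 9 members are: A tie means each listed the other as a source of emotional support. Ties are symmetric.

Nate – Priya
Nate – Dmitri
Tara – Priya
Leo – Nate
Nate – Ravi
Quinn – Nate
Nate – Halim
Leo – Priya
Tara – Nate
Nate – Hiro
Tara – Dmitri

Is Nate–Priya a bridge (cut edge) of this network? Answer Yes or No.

Even without that edge, Nate still reaches Priya via Nate – Tara – Priya, so the network stays connected. Not a bridge.

No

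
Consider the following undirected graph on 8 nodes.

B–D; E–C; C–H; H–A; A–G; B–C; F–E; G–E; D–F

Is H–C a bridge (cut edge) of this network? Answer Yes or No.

No

Even without that edge, H still reaches C via H – A – G – E – C, so the network stays connected. Not a bridge.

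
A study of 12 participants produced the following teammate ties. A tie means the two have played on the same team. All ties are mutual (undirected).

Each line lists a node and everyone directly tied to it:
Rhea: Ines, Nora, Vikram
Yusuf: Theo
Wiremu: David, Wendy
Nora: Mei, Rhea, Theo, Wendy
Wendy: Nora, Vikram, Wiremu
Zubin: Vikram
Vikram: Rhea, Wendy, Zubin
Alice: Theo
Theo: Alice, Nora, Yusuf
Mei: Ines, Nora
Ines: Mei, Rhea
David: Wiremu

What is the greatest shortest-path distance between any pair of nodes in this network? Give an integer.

5

Eccentricity of each node (its greatest distance to any other): Alice:5, David:5, Ines:5, Mei:4, Nora:3, Rhea:4, Theo:4, Vikram:4, Wendy:3, Wiremu:4, Yusuf:5, Zubin:5.
The maximum eccentricity is 5, realized for instance by the pair Yusuf–David via Yusuf – Theo – Nora – Wendy – Wiremu – David. So the diameter is 5.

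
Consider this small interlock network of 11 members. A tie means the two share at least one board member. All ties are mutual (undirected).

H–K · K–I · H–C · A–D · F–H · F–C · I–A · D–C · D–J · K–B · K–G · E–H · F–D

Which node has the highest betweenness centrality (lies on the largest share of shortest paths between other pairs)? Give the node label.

Unnormalized betweenness of each node: A:5, B:0, C:14/3, D:40/3, E:0, F:14/3, G:0, H:20, I:17/3, J:0, K:62/3.
K has the largest value, 62/3, making it the main broker — the node through which the most shortest paths run.

K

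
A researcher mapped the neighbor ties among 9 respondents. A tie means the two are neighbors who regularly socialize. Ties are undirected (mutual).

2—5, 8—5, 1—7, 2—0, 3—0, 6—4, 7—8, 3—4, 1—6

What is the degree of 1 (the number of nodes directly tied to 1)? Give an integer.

2

1 is directly tied to 6 and 7. That is 2 neighbors, so the degree of 1 is 2.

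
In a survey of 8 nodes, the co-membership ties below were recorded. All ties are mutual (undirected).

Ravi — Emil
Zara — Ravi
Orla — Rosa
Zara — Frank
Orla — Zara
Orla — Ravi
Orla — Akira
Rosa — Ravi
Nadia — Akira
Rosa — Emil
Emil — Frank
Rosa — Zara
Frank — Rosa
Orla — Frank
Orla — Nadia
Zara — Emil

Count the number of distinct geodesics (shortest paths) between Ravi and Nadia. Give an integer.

1

The shortest distance is 2, and the only length-2 path is Ravi–Orla–Nadia. So there is exactly 1 shortest path.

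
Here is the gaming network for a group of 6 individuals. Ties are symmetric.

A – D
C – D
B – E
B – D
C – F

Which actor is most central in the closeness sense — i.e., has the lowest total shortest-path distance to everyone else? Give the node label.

Farness (sum of distances to all others) for each node — A:11, B:9, C:9, D:7, E:13, F:13.
The smallest farness is 7, for D, so D has the highest closeness.

D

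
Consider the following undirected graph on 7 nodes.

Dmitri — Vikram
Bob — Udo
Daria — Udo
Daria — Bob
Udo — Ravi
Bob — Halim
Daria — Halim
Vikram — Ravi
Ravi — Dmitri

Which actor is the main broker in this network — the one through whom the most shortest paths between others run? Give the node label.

Unnormalized betweenness of each node: Bob:2, Daria:2, Dmitri:0, Halim:0, Ravi:8, Udo:9, Vikram:0.
Udo has the largest value, 9, making it the main broker — the node through which the most shortest paths run.

Udo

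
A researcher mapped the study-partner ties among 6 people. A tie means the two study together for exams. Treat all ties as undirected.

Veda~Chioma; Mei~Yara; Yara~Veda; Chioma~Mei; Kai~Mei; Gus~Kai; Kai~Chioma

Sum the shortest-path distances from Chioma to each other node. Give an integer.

Distances from Chioma: Gus:2, Kai:1, Mei:1, Veda:1, Yara:2.
Sum = 2 + 1 + 1 + 1 + 2 = 7.

7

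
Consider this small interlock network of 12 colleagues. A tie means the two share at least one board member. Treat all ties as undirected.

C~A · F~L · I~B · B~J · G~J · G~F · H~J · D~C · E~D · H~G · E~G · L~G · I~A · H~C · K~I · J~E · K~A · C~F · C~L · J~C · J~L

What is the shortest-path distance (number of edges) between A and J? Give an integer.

One shortest route is A – C – J, which uses 2 edges, and A and J are not directly tied, so nothing shorter exists. So d(A,J) = 2.

2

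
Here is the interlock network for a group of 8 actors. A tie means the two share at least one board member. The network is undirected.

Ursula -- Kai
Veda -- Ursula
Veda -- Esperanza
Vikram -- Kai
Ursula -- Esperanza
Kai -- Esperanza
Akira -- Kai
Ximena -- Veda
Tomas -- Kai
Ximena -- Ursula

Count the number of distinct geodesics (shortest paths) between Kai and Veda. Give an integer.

2

The shortest distance is 2. The length-2 paths are: Kai–Esperanza–Veda; Kai–Ursula–Veda.
That gives 2 distinct shortest paths.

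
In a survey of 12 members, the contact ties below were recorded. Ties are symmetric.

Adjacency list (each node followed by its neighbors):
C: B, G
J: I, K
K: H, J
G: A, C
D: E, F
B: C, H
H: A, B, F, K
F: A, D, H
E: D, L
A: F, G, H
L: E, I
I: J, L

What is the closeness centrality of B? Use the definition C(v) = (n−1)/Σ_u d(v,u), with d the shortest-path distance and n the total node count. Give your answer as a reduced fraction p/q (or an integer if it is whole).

11/29

Distances from B: A:2, C:1, D:3, E:4, F:2, G:2, H:1, I:4, J:3, K:2, L:5. Sum = 29.
n = 12, so closeness = 11/29.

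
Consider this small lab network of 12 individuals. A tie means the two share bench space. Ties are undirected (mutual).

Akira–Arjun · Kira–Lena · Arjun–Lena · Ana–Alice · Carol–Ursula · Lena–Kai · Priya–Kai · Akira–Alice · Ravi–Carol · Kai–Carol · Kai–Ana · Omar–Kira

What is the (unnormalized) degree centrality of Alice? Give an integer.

Alice is directly tied to Akira and Ana. That is 2 neighbors, so the degree of Alice is 2.

2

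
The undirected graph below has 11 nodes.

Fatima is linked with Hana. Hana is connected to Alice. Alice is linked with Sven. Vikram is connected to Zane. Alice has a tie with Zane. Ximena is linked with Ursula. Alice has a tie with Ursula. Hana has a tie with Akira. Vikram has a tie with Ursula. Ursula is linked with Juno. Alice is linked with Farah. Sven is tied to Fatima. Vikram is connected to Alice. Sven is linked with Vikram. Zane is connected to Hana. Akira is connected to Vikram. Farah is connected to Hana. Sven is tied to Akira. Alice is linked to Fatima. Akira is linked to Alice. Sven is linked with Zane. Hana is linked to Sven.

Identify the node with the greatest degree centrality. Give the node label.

Alice

Degrees — Akira:4, Alice:8, Farah:2, Fatima:3, Hana:6, Juno:1, Sven:6, Ursula:4, Vikram:5, Ximena:1, Zane:4.
The maximum is 8, attained only by Alice.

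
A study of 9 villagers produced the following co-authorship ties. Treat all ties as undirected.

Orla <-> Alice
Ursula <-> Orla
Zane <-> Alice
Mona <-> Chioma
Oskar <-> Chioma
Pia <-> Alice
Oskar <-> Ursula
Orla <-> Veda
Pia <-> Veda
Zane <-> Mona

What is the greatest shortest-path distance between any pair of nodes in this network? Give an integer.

4

Eccentricity of each node (its greatest distance to any other): Alice:3, Chioma:4, Mona:4, Orla:3, Oskar:4, Pia:4, Ursula:3, Veda:4, Zane:3.
The maximum eccentricity is 4, realized for instance by the pair Oskar–Pia via Oskar – Ursula – Orla – Alice – Pia. So the diameter is 4.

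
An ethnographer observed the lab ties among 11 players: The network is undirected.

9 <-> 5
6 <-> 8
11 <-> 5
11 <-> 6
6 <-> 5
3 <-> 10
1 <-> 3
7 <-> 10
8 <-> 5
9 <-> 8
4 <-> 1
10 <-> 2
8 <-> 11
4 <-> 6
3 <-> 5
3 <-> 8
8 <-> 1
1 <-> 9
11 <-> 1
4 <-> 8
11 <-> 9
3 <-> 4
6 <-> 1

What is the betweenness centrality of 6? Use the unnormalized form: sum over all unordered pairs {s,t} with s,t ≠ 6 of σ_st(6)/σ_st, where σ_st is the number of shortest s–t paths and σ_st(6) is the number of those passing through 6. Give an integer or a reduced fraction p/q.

13/15

Pairs whose geodesics pass through 6 — 11–4: 1/3; 5–1: 1/5; 5–4: 1/3.
All other pairs contribute 0.
Summing the contributions gives betweenness(6) = 13/15.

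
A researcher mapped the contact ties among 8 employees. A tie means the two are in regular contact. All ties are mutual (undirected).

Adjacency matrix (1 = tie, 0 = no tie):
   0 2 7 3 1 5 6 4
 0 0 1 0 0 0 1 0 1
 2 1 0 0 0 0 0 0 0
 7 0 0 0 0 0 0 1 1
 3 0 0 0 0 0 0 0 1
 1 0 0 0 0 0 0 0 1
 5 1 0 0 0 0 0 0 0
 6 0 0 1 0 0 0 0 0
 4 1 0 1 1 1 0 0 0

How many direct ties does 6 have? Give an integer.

1

6 is directly tied to 7. That is 1 neighbor, so the degree of 6 is 1.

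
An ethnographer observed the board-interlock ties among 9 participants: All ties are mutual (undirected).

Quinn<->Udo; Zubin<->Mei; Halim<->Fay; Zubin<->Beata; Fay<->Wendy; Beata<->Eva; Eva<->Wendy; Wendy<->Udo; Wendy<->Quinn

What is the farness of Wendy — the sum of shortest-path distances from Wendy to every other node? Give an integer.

Distances from Wendy: Beata:2, Eva:1, Fay:1, Halim:2, Mei:4, Quinn:1, Udo:1, Zubin:3.
Sum = 2 + 1 + 1 + 2 + 4 + 1 + 1 + 3 = 15.

15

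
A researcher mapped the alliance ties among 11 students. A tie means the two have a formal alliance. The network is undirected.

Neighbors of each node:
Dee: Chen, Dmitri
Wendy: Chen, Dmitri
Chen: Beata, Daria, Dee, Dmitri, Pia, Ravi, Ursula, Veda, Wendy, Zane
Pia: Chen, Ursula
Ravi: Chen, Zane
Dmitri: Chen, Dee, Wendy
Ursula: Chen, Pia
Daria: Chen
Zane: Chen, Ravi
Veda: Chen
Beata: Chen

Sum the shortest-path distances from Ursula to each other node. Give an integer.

Distances from Ursula: Beata:2, Chen:1, Daria:2, Dee:2, Dmitri:2, Pia:1, Ravi:2, Veda:2, Wendy:2, Zane:2.
Sum = 2 + 1 + 2 + 2 + 2 + 1 + 2 + 2 + 2 + 2 = 18.

18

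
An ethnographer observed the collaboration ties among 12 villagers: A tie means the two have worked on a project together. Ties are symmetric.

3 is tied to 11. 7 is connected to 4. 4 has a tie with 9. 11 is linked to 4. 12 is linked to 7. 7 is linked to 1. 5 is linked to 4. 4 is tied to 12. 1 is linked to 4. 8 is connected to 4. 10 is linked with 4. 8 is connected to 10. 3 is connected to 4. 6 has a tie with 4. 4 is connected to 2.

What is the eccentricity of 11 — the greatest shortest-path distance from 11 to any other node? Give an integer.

2

Distances from 11: 1:2, 2:2, 3:1, 4:1, 5:2, 6:2, 7:2, 8:2, 9:2, 10:2, 12:2.
The largest is 2 (to 8, 1, 10, 9, 12, 7, 2, 5, and 6), so the eccentricity of 11 is 2.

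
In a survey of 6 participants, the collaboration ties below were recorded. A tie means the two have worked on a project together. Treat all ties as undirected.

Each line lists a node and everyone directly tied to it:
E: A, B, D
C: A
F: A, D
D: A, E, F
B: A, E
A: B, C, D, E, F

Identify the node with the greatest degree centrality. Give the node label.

A

Degrees — A:5, B:2, C:1, D:3, E:3, F:2.
The maximum is 5, attained only by A.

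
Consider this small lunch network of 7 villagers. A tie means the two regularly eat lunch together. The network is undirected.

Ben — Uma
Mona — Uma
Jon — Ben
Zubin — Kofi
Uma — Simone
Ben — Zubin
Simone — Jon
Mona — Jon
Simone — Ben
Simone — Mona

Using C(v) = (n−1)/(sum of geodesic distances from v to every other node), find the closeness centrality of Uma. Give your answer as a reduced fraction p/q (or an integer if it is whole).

3/5

Distances from Uma: Ben:1, Jon:2, Kofi:3, Mona:1, Simone:1, Zubin:2. Sum = 10.
n = 7, so closeness = 6/10 = 3/5.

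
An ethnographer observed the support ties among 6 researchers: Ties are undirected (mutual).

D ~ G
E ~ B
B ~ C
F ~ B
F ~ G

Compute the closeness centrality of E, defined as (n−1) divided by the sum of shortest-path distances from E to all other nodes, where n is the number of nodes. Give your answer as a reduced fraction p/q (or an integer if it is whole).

5/12

Distances from E: B:1, C:2, D:4, F:2, G:3. Sum = 12.
n = 6, so closeness = 5/12.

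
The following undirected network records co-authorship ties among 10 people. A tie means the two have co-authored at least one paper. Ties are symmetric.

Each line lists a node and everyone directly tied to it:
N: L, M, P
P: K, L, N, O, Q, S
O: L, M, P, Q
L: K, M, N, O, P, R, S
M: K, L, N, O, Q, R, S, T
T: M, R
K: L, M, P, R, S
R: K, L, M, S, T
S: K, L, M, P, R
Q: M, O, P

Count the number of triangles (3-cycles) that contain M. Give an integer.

10

M's neighbors: K, L, N, O, Q, R, S, and T.
Neighbor pairs that are themselves tied: M–K–L; M–K–R; M–K–S; M–L–N; M–L–O; M–L–R; M–L–S; M–O–Q; M–R–S; M–R–T. Each forms one triangle with M, for 10 in total.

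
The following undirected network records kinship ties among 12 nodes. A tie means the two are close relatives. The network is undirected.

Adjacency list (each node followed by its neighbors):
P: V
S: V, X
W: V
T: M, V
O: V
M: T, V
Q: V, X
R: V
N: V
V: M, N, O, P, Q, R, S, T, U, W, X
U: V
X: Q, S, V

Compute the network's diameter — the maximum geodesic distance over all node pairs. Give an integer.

Eccentricity of each node (its greatest distance to any other): M:2, N:2, O:2, P:2, Q:2, R:2, S:2, T:2, U:2, V:1, W:2, X:2.
The maximum eccentricity is 2, realized for instance by the pair O–S via O – V – S. So the diameter is 2.

2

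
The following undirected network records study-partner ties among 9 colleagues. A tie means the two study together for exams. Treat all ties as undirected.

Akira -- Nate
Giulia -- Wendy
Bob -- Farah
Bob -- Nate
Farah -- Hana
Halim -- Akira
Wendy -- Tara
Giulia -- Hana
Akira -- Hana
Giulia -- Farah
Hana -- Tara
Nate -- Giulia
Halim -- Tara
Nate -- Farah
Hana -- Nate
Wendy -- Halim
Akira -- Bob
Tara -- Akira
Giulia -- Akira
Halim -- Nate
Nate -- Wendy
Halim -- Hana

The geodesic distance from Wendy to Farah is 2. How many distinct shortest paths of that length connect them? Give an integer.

2

The shortest distance is 2. The length-2 paths are: Wendy–Giulia–Farah; Wendy–Nate–Farah.
That gives 2 distinct shortest paths.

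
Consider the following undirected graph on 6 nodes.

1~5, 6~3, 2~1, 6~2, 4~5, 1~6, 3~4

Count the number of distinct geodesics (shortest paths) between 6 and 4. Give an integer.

The shortest distance is 2, and the only length-2 path is 6–3–4. So there is exactly 1 shortest path.

1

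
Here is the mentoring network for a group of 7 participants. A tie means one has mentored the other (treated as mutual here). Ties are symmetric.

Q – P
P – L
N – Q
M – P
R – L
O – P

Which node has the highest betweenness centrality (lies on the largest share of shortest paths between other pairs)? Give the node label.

P

Unnormalized betweenness of each node: L:5, M:0, N:0, O:0, P:13, Q:5, R:0.
P has the largest value, 13, making it the main broker — the node through which the most shortest paths run.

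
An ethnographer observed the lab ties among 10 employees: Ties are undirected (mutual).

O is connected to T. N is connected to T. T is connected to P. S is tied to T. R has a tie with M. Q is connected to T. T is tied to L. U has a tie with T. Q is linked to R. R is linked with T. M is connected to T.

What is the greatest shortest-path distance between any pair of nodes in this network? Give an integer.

2

Eccentricity of each node (its greatest distance to any other): L:2, M:2, N:2, O:2, P:2, Q:2, R:2, S:2, T:1, U:2.
The maximum eccentricity is 2, realized for instance by the pair O–R via O – T – R. So the diameter is 2.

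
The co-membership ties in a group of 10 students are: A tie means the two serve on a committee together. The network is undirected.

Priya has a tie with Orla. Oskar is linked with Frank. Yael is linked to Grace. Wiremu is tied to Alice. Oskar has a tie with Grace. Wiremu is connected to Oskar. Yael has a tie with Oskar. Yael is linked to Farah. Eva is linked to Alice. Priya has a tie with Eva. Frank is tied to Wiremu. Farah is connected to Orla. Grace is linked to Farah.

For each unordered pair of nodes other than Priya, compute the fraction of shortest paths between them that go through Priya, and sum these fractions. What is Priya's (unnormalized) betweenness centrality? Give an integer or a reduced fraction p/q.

Pairs whose geodesics pass through Priya — Wiremu–Orla: 1/3; Alice–Orla: 1; Alice–Farah: 1/3; Eva–Orla: 1; Eva–Farah: 1; Eva–Grace: 1/2; Eva–Yael: 1/2.
All other pairs contribute 0.
Summing the contributions gives betweenness(Priya) = 14/3.

14/3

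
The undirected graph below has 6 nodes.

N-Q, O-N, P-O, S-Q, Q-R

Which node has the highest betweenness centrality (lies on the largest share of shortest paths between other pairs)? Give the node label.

Unnormalized betweenness of each node: N:6, O:4, P:0, Q:7, R:0, S:0.
Q has the largest value, 7, making it the main broker — the node through which the most shortest paths run.

Q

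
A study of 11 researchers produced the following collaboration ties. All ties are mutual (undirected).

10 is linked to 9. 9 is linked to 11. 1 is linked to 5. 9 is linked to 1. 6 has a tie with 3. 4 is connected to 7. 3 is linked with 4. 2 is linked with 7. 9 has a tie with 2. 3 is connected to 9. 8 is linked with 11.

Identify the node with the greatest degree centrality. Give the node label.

Degrees — 1:2, 2:2, 3:3, 4:2, 5:1, 6:1, 7:2, 8:1, 9:5, 10:1, 11:2.
The maximum is 5, attained only by 9.

9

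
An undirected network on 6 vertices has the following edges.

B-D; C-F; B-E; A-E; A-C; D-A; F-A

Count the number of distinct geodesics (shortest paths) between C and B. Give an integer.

The shortest distance is 3. The length-3 paths are: C–A–E–B; C–A–D–B.
That gives 2 distinct shortest paths.

2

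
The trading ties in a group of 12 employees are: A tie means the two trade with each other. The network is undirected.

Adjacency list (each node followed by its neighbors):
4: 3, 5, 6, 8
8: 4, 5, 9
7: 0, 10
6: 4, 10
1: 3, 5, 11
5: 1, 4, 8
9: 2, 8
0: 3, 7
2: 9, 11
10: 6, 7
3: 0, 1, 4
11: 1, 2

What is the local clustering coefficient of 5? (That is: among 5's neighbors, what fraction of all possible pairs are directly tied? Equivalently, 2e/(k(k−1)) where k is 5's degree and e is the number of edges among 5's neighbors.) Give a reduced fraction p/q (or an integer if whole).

5's neighbors: 1, 4, and 8 (k = 3).
Possible neighbor pairs: C(3,2) = 3. Edges among them: 4–8 → e = 1.
Clustering(5) = 1/3.

1/3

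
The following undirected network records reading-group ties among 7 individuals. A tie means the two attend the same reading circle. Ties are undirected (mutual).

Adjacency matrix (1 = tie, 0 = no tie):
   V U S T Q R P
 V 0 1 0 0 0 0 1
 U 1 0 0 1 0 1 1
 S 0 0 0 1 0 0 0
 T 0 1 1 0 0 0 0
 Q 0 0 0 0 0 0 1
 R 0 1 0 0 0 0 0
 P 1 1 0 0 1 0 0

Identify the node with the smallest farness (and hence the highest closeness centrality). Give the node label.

U

Farness (sum of distances to all others) for each node — P:10, Q:15, R:13, S:16, T:11, U:8, V:11.
The smallest farness is 8, for U, so U has the highest closeness.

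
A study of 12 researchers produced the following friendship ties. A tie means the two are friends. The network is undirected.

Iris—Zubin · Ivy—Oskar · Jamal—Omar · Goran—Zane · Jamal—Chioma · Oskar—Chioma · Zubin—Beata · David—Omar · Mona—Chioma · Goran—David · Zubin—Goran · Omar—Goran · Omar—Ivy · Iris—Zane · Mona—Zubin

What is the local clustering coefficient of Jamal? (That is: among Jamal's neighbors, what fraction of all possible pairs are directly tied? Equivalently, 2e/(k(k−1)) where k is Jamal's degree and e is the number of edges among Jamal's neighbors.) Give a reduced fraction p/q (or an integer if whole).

Jamal's neighbors: Chioma and Omar (k = 2).
Possible neighbor pairs: C(2,2) = 1. Edges among them: none → e = 0.
Clustering(Jamal) = 0/1.

0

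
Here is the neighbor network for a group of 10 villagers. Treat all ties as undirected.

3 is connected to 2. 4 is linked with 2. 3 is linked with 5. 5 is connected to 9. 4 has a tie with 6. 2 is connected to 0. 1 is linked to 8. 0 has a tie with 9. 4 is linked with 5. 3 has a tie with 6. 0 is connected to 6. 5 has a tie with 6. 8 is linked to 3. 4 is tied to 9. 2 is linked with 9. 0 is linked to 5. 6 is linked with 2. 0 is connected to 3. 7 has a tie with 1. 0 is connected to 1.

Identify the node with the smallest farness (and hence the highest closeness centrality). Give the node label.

0

Farness (sum of distances to all others) for each node — 0:12, 1:16, 2:14, 3:14, 4:18, 5:14, 6:14, 7:24, 8:18, 9:16.
The smallest farness is 12, for 0, so 0 has the highest closeness.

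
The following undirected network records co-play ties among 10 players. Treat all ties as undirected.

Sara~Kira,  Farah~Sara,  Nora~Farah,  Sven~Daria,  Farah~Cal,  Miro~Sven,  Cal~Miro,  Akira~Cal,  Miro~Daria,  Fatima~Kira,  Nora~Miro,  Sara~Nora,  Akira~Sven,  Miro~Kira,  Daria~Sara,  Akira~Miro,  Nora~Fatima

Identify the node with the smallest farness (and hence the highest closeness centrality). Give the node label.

Miro

Farness (sum of distances to all others) for each node — Akira:17, Cal:16, Daria:16, Farah:16, Fatima:20, Kira:15, Miro:12, Nora:14, Sara:15, Sven:17.
The smallest farness is 12, for Miro, so Miro has the highest closeness.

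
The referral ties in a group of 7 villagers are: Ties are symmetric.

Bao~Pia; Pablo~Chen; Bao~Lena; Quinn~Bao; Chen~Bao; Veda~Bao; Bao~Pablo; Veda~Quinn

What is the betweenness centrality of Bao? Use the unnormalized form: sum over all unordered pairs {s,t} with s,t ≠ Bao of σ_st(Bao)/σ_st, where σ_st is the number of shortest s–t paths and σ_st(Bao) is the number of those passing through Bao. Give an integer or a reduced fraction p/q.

13

Pairs whose geodesics pass through Bao — Pablo–Quinn: 1; Pablo–Pia: 1; Pablo–Lena: 1; Pablo–Veda: 1; Quinn–Pia: 1; Quinn–Chen: 1; Quinn–Lena: 1; Pia–Chen: 1; Pia–Lena: 1; Pia–Veda: 1; Chen–Lena: 1; Chen–Veda: 1; Lena–Veda: 1.
All other pairs contribute 0.
Summing the contributions gives betweenness(Bao) = 13.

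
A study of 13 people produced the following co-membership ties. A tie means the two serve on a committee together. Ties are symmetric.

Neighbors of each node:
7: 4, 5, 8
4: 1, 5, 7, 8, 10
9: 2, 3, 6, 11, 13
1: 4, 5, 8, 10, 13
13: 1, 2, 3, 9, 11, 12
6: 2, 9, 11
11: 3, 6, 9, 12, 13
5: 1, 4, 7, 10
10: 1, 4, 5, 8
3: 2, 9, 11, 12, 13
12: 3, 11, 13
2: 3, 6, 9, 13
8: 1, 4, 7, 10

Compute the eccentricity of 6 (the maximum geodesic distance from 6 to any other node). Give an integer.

5

Distances from 6: 1:3, 2:1, 3:2, 4:4, 5:4, 7:5, 8:4, 9:1, 10:4, 11:1, 12:2, 13:2.
The largest is 5 (to 7), so the eccentricity of 6 is 5.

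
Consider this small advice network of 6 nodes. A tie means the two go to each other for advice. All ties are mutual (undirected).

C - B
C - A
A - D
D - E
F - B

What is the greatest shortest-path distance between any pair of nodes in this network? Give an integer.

Eccentricity of each node (its greatest distance to any other): A:3, B:4, C:3, D:4, E:5, F:5.
The maximum eccentricity is 5, realized for instance by the pair E–F via E – D – A – C – B – F. So the diameter is 5.

5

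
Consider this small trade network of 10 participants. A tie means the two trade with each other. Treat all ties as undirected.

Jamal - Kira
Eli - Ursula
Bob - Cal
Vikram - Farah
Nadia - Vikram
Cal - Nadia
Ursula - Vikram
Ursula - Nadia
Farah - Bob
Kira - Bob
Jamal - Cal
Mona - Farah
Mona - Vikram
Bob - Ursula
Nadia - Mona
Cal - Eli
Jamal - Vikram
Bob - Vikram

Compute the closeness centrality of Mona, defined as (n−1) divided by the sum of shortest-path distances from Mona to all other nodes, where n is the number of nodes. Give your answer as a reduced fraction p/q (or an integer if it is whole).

9/17

Distances from Mona: Bob:2, Cal:2, Eli:3, Farah:1, Jamal:2, Kira:3, Nadia:1, Ursula:2, Vikram:1. Sum = 17.
n = 10, so closeness = 9/17.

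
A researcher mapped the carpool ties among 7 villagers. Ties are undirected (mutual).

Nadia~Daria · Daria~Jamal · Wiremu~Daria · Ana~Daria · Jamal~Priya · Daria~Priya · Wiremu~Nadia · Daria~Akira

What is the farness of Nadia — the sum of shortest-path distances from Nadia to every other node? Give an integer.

Distances from Nadia: Akira:2, Ana:2, Daria:1, Jamal:2, Priya:2, Wiremu:1.
Sum = 2 + 2 + 1 + 2 + 2 + 1 = 10.

10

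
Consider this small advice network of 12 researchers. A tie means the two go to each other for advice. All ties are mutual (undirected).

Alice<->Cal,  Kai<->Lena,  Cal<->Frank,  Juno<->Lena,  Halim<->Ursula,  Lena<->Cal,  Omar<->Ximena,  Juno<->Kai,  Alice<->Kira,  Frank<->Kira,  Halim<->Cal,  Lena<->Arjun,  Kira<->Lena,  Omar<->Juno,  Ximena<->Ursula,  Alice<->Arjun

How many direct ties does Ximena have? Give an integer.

Ximena is directly tied to Omar and Ursula. That is 2 neighbors, so the degree of Ximena is 2.

2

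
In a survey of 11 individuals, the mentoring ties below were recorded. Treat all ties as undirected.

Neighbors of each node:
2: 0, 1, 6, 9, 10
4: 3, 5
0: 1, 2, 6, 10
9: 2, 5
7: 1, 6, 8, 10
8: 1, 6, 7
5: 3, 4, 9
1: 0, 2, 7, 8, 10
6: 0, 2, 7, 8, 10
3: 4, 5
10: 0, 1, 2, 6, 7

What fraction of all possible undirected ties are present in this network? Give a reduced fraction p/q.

There are 20 edges and 11 nodes, so the maximum possible is C(11,2) = 55.
Density = 20/55 = 4/11.

4/11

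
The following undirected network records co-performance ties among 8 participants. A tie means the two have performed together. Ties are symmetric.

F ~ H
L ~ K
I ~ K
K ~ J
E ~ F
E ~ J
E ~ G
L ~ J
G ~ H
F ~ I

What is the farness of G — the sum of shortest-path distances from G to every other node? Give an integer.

Distances from G: E:1, F:2, H:1, I:3, J:2, K:3, L:3.
Sum = 1 + 2 + 1 + 3 + 2 + 3 + 3 = 15.

15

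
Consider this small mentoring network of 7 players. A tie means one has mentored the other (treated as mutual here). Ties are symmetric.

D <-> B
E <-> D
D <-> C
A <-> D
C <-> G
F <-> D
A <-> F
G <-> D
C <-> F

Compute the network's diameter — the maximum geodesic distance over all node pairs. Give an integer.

Eccentricity of each node (its greatest distance to any other): A:2, B:2, C:2, D:1, E:2, F:2, G:2.
The maximum eccentricity is 2, realized for instance by the pair G–A via G – D – A. So the diameter is 2.

2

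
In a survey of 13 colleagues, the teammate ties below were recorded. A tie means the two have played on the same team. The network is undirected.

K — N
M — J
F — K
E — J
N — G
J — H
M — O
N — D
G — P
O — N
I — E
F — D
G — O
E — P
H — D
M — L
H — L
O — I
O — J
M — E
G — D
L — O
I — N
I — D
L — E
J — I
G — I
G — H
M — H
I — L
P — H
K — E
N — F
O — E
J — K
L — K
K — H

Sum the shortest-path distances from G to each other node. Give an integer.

18

Distances from G: D:1, E:2, F:2, H:1, I:1, J:2, K:2, L:2, M:2, N:1, O:1, P:1.
Sum = 1 + 2 + 2 + 1 + 1 + 2 + 2 + 2 + 2 + 1 + 1 + 1 = 18.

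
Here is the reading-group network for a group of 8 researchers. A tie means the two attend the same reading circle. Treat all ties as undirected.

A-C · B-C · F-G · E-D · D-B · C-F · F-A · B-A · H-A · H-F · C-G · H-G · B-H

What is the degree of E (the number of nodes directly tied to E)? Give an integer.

E is directly tied to D. That is 1 neighbor, so the degree of E is 1.

1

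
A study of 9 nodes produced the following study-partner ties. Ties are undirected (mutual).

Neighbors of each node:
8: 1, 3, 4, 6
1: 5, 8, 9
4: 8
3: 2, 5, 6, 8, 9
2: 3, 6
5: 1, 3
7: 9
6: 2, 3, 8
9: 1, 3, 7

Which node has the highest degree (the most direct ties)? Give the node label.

3

Degrees — 1:3, 2:2, 3:5, 4:1, 5:2, 6:3, 7:1, 8:4, 9:3.
The maximum is 5, attained only by 3.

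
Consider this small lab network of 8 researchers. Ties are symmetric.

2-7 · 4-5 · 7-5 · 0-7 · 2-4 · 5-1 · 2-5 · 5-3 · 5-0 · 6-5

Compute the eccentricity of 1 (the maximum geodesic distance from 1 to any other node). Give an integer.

Distances from 1: 0:2, 2:2, 3:2, 4:2, 5:1, 6:2, 7:2.
The largest is 2 (to 0, 6, 4, 7, 2, and 3), so the eccentricity of 1 is 2.

2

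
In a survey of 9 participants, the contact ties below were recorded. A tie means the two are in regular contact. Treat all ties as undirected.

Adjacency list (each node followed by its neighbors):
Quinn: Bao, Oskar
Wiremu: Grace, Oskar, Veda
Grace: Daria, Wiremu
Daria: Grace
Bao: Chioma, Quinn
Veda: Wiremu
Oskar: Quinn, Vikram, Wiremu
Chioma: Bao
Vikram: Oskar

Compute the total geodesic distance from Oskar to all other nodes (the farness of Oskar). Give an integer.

15

Distances from Oskar: Bao:2, Chioma:3, Daria:3, Grace:2, Quinn:1, Veda:2, Vikram:1, Wiremu:1.
Sum = 2 + 3 + 3 + 2 + 1 + 2 + 1 + 1 = 15.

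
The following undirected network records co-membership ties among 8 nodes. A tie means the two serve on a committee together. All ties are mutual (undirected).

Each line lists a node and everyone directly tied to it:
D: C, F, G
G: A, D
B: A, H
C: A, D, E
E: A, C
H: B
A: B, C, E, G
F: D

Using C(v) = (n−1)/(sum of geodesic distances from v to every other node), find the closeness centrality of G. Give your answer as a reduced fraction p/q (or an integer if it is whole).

7/13

Distances from G: A:1, B:2, C:2, D:1, E:2, F:2, H:3. Sum = 13.
n = 8, so closeness = 7/13.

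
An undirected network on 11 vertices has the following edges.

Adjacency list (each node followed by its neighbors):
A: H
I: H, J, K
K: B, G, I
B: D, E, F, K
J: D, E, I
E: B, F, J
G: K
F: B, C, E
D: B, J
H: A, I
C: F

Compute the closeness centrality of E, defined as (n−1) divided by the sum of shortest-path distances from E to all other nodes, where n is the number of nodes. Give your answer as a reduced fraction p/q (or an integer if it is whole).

Distances from E: A:4, B:1, C:2, D:2, F:1, G:3, H:3, I:2, J:1, K:2. Sum = 21.
n = 11, so closeness = 10/21.

10/21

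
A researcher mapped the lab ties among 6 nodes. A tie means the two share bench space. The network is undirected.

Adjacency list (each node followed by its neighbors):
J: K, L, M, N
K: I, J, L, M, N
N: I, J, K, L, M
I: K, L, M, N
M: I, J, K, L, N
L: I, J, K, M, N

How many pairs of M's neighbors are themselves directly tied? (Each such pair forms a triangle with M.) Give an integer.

M's neighbors: I, J, K, L, and N.
Neighbor pairs that are themselves tied: M–I–K; M–I–L; M–I–N; M–J–K; M–J–L; M–J–N; M–K–L; M–K–N; M–L–N. Each forms one triangle with M, for 9 in total.

9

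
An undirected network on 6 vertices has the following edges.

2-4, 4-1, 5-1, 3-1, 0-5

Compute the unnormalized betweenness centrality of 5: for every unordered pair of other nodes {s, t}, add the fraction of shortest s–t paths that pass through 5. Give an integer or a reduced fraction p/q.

4

Pairs whose geodesics pass through 5 — 0–1: 1; 0–2: 1; 0–4: 1; 0–3: 1.
All other pairs contribute 0.
Summing the contributions gives betweenness(5) = 4.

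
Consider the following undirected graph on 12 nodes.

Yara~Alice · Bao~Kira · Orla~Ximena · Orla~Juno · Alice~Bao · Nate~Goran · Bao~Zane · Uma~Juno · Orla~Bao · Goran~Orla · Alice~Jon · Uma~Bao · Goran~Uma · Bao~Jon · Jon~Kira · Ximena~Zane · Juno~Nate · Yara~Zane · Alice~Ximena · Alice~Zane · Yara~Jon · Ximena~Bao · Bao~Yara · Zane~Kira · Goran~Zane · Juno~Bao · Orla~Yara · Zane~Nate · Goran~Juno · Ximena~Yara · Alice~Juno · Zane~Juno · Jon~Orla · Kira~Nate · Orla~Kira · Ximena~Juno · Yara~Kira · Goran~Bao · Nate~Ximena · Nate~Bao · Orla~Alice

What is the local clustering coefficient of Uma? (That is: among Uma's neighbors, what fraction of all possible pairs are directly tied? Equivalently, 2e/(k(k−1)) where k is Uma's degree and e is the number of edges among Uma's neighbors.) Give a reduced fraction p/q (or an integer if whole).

Uma's neighbors: Bao, Goran, and Juno (k = 3).
Possible neighbor pairs: C(3,2) = 3. Edges among them: Bao–Goran, Bao–Juno, Goran–Juno → e = 3.
Clustering(Uma) = 3/3 = 1.

1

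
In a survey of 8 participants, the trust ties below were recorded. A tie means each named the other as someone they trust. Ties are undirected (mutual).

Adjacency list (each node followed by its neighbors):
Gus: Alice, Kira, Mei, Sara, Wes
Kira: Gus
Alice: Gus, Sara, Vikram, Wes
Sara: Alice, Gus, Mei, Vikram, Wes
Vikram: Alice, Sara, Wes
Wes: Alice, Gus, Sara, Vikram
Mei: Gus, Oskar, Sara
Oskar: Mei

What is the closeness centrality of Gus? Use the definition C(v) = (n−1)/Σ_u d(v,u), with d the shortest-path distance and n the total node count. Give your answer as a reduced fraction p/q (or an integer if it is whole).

Distances from Gus: Alice:1, Kira:1, Mei:1, Oskar:2, Sara:1, Vikram:2, Wes:1. Sum = 9.
n = 8, so closeness = 7/9.

7/9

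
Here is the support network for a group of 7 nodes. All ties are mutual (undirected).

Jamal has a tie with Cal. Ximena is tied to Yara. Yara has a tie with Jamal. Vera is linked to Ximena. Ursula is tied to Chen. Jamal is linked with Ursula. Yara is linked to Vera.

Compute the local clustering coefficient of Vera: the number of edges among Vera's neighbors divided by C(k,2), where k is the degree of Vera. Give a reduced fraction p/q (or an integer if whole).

Vera's neighbors: Ximena and Yara (k = 2).
Possible neighbor pairs: C(2,2) = 1. Edges among them: Ximena–Yara → e = 1.
Clustering(Vera) = 1/1.

1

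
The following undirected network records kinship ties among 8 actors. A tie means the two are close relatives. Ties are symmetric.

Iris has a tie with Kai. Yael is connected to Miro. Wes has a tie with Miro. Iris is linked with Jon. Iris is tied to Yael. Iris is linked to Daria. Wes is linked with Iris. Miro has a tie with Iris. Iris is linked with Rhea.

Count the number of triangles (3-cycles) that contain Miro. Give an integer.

Miro's neighbors: Iris, Wes, and Yael.
Neighbor pairs that are themselves tied: Miro–Iris–Wes; Miro–Iris–Yael. Each forms one triangle with Miro, for 2 in total.

2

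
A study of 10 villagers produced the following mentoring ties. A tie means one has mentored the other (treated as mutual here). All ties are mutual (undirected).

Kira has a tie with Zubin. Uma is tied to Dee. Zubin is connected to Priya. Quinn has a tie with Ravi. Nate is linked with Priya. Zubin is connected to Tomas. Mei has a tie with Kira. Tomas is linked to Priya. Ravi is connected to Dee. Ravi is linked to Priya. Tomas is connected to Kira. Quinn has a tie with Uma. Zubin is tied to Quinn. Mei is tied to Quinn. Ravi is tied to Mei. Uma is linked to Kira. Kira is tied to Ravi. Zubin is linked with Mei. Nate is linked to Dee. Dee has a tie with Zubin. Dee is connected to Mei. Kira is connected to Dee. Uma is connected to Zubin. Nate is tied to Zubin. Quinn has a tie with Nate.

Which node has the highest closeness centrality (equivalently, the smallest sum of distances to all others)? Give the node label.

Farness (sum of distances to all others) for each node — Dee:12, Kira:12, Mei:13, Nate:14, Priya:14, Quinn:13, Ravi:13, Tomas:15, Uma:14, Zubin:10.
The smallest farness is 10, for Zubin, so Zubin has the highest closeness.

Zubin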